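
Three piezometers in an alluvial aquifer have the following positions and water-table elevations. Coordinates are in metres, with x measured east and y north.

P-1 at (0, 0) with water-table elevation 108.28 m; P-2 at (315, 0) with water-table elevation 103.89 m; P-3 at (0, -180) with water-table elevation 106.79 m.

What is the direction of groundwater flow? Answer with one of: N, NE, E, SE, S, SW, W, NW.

∂h/∂x = (103.89 − 108.28) / (315 − 0) = -0.01394
∂h/∂y = (106.79 − 108.28) / (-180 − 0) = +0.008278
Flow = −∇h = (+0.01394 east, -0.008278 north), which points southeast.

SE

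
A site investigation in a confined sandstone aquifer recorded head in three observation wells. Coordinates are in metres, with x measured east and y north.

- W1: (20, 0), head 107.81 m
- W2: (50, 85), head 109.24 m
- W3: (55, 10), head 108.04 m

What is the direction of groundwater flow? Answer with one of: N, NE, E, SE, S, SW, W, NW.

Differences from W1: to W2 (Δx, Δy, Δh) = (30, 85, +1.43); to W3 = (35, 10, +0.23).
Solve a·Δx + b·Δy = Δh: det = 30·10 − 35·85 = -2675.
∂h/∂x = [(+1.43)·10 − (+0.23)·85] / -2675 = +0.001963
∂h/∂y = [30·(+0.23) − 35·(+1.43)] / -2675 = +0.01613
Flow = −∇h = (-0.001963 east, -0.01613 north), which points south.

S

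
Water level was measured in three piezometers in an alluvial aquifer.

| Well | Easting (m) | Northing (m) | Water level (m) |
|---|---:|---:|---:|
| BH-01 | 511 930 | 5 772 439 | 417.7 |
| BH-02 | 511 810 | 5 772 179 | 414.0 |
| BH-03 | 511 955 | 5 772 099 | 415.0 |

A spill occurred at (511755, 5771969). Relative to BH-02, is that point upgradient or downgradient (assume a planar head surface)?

Taking BH-01 as reference: BH-02−BH-01 = (-120, -260, -3.7); BH-03−BH-01 = (25, -340, -2.7).
Determinant of the coordinate differences = (-120)·(-340) − 25·(-260) = 47300.
∂h/∂x = [(-3.7)·(-340) − (-2.7)·(-260)] / 47300 = +0.01175
∂h/∂y = [(-120)·(-2.7) − 25·(-3.7)] / 47300 = +0.008805
Head at (511755, 5771969) = 417.7 + (+0.01175)·(-175) + (+0.008805)·(-470) = 411.50 m.
That is lower than the 414.0 m at BH-02, so the point is downgradient.

downgradient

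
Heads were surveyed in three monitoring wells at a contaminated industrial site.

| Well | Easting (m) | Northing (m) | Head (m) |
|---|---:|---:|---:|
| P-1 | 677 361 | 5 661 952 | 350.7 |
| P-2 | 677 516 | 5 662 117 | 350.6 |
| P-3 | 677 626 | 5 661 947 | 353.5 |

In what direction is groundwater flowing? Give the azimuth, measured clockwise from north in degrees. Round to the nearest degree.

315°

Differences from P-1: to P-2 (Δx, Δy, Δh) = (155, 165, -0.1); to P-3 = (265, -5, +2.8).
Solve a·Δx + b·Δy = Δh: det = 155·(-5) − 265·165 = -44500.
∂h/∂x = [(-0.1)·(-5) − (+2.8)·165] / -44500 = +0.01037
∂h/∂y = [155·(+2.8) − 265·(-0.1)] / -44500 = -0.01035
Flow direction (−∇h) has components (-0.01037 E, +0.01035 N).
Azimuth = atan2(E, N) = atan2(-0.01037, +0.01035) = 314.9° ≈ 315°.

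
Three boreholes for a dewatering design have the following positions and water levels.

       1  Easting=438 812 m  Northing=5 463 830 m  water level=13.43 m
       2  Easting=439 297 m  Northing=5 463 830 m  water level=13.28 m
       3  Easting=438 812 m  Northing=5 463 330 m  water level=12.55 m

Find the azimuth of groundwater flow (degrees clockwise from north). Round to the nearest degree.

∂h/∂x = (13.28 − 13.43) / (439297 − 438812) = -0.0003093
∂h/∂y = (12.55 − 13.43) / (5463330 − 5463830) = +0.001760
Flow direction (−∇h) has components (+0.0003093 E, -0.001760 N).
Azimuth = atan2(E, N) = atan2(+0.0003093, -0.001760) = 170.0° ≈ 170°.

170°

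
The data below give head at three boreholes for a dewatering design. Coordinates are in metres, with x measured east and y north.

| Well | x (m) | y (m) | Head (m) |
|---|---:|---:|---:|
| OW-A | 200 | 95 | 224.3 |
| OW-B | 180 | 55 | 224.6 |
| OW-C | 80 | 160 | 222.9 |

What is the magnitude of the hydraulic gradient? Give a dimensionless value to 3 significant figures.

0.0121

Three-point gradient (reference OW-A): Δ to OW-B = (-20, -40, +0.3), Δ to OW-C = (-120, 65, -1.4).
∂h/∂x = +0.005984, ∂h/∂y = -0.01049 (det = -6100).
|∇h| = √(0.005984² + -0.01049²) = 0.01208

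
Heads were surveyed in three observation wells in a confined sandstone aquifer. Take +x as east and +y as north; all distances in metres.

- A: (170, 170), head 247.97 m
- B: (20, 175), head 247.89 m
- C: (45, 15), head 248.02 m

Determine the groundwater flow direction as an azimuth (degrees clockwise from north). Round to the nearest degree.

325°

With h = a·x + b·y + c and A as origin, the differences give:
  (-150)·a + 5·b = -0.08
  (-125)·a + (-155)·b = +0.05
Eliminate b (×(-155) and ×5, subtract): 23875·a = 12.150 → a = ∂h/∂x = +0.0005089
Back-substitute: b = ∂h/∂y = -0.0007330.
Flow direction (−∇h) has components (-0.0005089 E, +0.0007330 N).
Azimuth = atan2(E, N) = atan2(-0.0005089, +0.0007330) = 325.2° ≈ 325°.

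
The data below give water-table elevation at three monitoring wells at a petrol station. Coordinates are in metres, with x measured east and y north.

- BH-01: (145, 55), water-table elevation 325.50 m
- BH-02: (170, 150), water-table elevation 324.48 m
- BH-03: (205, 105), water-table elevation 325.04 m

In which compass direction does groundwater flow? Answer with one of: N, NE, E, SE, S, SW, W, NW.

Differences from BH-01: to BH-02 (Δx, Δy, Δh) = (25, 95, -1.02); to BH-03 = (60, 50, -0.46).
Determinant of the coordinate differences = 25·50 − 60·95 = -4450.
∂h/∂x = [(-1.02)·50 − (-0.46)·95] / -4450 = +0.001640
∂h/∂y = [25·(-0.46) − 60·(-1.02)] / -4450 = -0.01117
Flow = −∇h = (-0.001640 east, +0.01117 north), which points north.

N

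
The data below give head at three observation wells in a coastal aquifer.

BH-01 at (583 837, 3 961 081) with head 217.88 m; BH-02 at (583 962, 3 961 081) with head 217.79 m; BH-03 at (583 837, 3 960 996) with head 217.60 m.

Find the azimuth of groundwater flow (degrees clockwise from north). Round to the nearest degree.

∂h/∂x = (217.79 − 217.88) / (583962 − 583837) = -0.0007200
∂h/∂y = (217.60 − 217.88) / (3960996 − 3961081) = +0.003294
Flow direction (−∇h) has components (+0.0007200 E, -0.003294 N).
Azimuth = atan2(E, N) = atan2(+0.0007200, -0.003294) = 167.7° ≈ 168°.

168°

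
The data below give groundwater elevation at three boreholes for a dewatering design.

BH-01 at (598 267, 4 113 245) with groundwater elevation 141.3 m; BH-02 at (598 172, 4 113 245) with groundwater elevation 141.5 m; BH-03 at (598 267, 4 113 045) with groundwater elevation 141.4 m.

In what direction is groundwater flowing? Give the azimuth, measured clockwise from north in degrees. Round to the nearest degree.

077°

∂h/∂x = (141.5 − 141.3) / (598172 − 598267) = -0.002105
∂h/∂y = (141.4 − 141.3) / (4113045 − 4113245) = -0.0005000
Flow direction (−∇h) has components (+0.002105 E, +0.0005000 N).
Azimuth = atan2(E, N) = atan2(+0.002105, +0.0005000) = 76.6° ≈ 077°.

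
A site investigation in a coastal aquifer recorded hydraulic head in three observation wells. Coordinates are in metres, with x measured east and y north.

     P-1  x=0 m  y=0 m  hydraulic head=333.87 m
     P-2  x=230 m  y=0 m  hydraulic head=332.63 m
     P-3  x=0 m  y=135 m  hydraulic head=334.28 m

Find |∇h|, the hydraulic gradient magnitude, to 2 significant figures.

0.0062

∂h/∂x = (332.63 − 333.87) / (230 − 0) = -0.005391
∂h/∂y = (334.28 − 333.87) / (135 − 0) = +0.003037
|∇h| = √(-0.005391² + 0.003037²) = 0.006188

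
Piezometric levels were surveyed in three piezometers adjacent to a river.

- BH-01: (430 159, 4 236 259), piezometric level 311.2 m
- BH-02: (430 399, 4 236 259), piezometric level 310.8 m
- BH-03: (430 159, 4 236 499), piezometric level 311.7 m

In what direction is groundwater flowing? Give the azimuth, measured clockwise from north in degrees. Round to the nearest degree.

∂h/∂x = (310.8 − 311.2) / (430399 − 430159) = -0.001667
∂h/∂y = (311.7 − 311.2) / (4236499 − 4236259) = +0.002083
Flow direction (−∇h) has components (+0.001667 E, -0.002083 N).
Azimuth = atan2(E, N) = atan2(+0.001667, -0.002083) = 141.3° ≈ 141°.

141°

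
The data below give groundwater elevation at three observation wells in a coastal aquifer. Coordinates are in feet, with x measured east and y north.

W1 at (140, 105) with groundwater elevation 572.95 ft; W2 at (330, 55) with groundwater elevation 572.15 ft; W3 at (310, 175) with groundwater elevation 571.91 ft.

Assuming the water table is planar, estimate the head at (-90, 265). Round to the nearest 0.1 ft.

Differences from W1: to W2 (Δx, Δy, Δh) = (190, -50, -0.80); to W3 = (170, 70, -1.04).
Solve a·Δx + b·Δy = Δh: det = 190·70 − 170·(-50) = 21800.
∂h/∂x = [(-0.80)·70 − (-1.04)·(-50)] / 21800 = -0.004954
∂h/∂y = [190·(-1.04) − 170·(-0.80)] / 21800 = -0.002826
h(-90, 265) = 572.95 + (-0.004954)·(-230) + (-0.002826)·(160) = 572.95 +1.139 -0.452 = 573.637 ft.

573.6 ft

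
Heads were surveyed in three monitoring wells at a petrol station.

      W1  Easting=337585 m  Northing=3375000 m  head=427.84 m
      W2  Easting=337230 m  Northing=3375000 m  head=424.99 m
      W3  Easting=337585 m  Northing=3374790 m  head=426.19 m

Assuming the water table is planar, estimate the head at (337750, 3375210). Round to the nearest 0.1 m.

∂h/∂x = (424.99 − 427.84) / (337230 − 337585) = +0.008028
∂h/∂y = (426.19 − 427.84) / (3374790 − 3375000) = +0.007857
h(337750, 3375210) = 427.84 + (+0.008028)·(165) + (+0.007857)·(210) = 427.84 +1.325 +1.650 = 430.815 m.

430.8 m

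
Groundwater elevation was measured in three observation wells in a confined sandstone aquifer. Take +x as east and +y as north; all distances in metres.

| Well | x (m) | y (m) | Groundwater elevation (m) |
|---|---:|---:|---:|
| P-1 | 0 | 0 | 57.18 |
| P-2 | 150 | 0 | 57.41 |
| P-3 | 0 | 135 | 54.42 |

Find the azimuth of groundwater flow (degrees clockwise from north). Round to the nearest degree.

356°

∂h/∂x = (57.41 − 57.18) / (150 − 0) = +0.001533
∂h/∂y = (54.42 − 57.18) / (135 − 0) = -0.02044
Flow direction (−∇h) has components (-0.001533 E, +0.02044 N).
Azimuth = atan2(E, N) = atan2(-0.001533, +0.02044) = 355.7° ≈ 356°.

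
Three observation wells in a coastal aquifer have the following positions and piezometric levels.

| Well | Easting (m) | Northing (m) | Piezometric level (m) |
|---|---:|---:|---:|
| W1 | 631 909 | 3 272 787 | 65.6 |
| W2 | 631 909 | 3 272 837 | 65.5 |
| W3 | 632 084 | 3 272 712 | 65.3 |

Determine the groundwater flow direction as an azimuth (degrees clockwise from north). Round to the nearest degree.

052°

Three-point gradient (reference W1): Δ to W2 = (0, 50, -0.1), Δ to W3 = (175, -75, -0.3).
∂h/∂x = -0.002571, ∂h/∂y = -0.002000 (det = -8750).
Flow direction (−∇h) has components (+0.002571 E, +0.002000 N).
Azimuth = atan2(E, N) = atan2(+0.002571, +0.002000) = 52.1° ≈ 052°.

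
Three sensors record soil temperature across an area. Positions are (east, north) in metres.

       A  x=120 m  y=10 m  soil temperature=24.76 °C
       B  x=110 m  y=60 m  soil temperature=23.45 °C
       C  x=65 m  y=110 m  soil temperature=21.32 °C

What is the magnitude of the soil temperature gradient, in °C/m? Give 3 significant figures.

0.0318 °C/m

With T = a·x + b·y + c and A as origin, the differences give:
  (-10)·a + 50·b = -1.31
  (-55)·a + 100·b = -3.44
Eliminate b (×100 and ×50, subtract): 1750·a = 41.000 → a = ∂T/∂x = +0.02343
Back-substitute: b = ∂T/∂y = -0.02151.
|∇f| = √(0.02343² + -0.02151²) = 0.03181 °C/m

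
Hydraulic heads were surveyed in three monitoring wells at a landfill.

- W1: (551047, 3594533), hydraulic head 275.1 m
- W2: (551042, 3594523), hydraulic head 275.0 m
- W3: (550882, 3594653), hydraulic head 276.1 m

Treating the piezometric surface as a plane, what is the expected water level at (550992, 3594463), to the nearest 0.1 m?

274.4 m

With h = a·x + b·y + c and W1 as origin, the differences give:
  (-5)·a + (-10)·b = -0.1
  (-165)·a + 120·b = +1.0
Eliminate b (×120 and ×(-10), subtract): -2250·a = -2.00 → a = ∂h/∂x = +0.0008889
Back-substitute: b = ∂h/∂y = +0.009556.
h(550992, 3594463) = 275.1 + (+0.0008889)·(-55) + (+0.009556)·(-70) = 275.1 -0.049 -0.669 = 274.382 m.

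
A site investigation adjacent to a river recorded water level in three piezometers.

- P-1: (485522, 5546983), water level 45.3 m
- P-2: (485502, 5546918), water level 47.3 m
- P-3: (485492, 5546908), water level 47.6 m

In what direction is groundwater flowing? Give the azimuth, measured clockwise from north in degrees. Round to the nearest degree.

358°

With h = a·x + b·y + c and P-1 as origin, the differences give:
  (-20)·a + (-65)·b = +2.0
  (-30)·a + (-75)·b = +2.3
Eliminate b (×(-75) and ×(-65), subtract): -450·a = -0.50 → a = ∂h/∂x = +0.001111
Back-substitute: b = ∂h/∂y = -0.03111.
Flow direction (−∇h) has components (-0.001111 E, +0.03111 N).
Azimuth = atan2(E, N) = atan2(-0.001111, +0.03111) = 358.0° ≈ 358°.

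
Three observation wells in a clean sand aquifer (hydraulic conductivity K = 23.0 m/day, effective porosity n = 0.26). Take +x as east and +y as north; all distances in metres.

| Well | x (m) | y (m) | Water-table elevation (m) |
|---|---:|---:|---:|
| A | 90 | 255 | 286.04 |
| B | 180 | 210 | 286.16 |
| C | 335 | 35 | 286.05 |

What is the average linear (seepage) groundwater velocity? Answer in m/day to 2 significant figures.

0.39 m/day

Three-point gradient (reference A): Δ to B = (90, -45, +0.12), Δ to C = (245, -220, +0.01).
∂h/∂x = +0.002957, ∂h/∂y = +0.003248 (det = -8775).
|∇h| = √(0.002957² + 0.003248²) = 0.004392
Seepage velocity v = K·i/n = 23.0 × 0.004392 / 0.26 = 0.3885 m/day.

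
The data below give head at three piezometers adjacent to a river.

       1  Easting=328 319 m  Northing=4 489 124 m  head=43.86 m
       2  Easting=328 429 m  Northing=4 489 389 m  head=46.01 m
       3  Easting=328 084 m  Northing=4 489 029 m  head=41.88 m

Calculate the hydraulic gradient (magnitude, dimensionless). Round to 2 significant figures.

Differences from 1: to 2 (Δx, Δy, Δh) = (110, 265, +2.15); to 3 = (-235, -95, -1.98).
Solve a·Δx + b·Δy = Δh: det = 110·(-95) − (-235)·265 = 51825.
∂h/∂x = [(+2.15)·(-95) − (-1.98)·265] / 51825 = +0.006183
∂h/∂y = [110·(-1.98) − (-235)·(+2.15)] / 51825 = +0.005547
|∇h| = √(0.006183² + 0.005547²) = 0.008307

0.0083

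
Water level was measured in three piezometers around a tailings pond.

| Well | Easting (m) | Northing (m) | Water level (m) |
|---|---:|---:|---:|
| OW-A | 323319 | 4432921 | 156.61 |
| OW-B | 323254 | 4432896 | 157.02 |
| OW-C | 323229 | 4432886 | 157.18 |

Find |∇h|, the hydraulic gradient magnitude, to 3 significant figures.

Taking OW-A as reference: OW-B−OW-A = (-65, -25, +0.41); OW-C−OW-A = (-90, -35, +0.57).
Determinant of the coordinate differences = (-65)·(-35) − (-90)·(-25) = 25.
∂h/∂x = [(+0.41)·(-35) − (+0.57)·(-25)] / 25 = -0.004000
∂h/∂y = [(-65)·(+0.57) − (-90)·(+0.41)] / 25 = -0.006000
|∇h| = √(-0.004000² + -0.006000²) = 0.007211

0.00721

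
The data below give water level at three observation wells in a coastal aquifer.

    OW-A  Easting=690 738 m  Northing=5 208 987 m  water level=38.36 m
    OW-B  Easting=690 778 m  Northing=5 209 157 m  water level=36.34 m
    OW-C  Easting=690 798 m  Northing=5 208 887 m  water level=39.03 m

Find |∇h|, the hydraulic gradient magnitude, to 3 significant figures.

0.0121

With h = a·x + b·y + c and OW-A as origin, the differences give:
  40·a + 170·b = -2.02
  60·a + (-100)·b = +0.67
Eliminate b (×(-100) and ×170, subtract): -14200·a = 88.100 → a = ∂h/∂x = -0.006204
Back-substitute: b = ∂h/∂y = -0.01042.
|∇h| = √(-0.006204² + -0.01042²) = 0.01213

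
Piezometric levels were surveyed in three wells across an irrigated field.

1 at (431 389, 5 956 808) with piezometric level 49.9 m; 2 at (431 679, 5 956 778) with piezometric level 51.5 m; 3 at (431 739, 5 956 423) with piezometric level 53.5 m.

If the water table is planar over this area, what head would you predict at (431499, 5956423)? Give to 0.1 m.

Differences from 1: to 2 (Δx, Δy, Δh) = (290, -30, +1.6); to 3 = (350, -385, +3.6).
Determinant of the coordinate differences = 290·(-385) − 350·(-30) = -101150.
∂h/∂x = [(+1.6)·(-385) − (+3.6)·(-30)] / -101150 = +0.005022
∂h/∂y = [290·(+3.6) − 350·(+1.6)] / -101150 = -0.004785
h(431499, 5956423) = 49.9 + (+0.005022)·(110) + (-0.004785)·(-385) = 49.9 +0.552 +1.842 = 52.295 m.

52.3 m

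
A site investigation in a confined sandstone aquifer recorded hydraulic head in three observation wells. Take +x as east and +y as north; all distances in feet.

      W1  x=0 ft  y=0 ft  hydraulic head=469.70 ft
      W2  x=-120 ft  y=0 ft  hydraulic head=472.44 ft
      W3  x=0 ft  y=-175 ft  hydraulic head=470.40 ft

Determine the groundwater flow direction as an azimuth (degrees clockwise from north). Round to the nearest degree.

∂h/∂x = (472.44 − 469.70) / (-120 − 0) = -0.02283
∂h/∂y = (470.40 − 469.70) / (-175 − 0) = -0.004000
Flow direction (−∇h) has components (+0.02283 E, +0.004000 N).
Azimuth = atan2(E, N) = atan2(+0.02283, +0.004000) = 80.1° ≈ 080°.

080°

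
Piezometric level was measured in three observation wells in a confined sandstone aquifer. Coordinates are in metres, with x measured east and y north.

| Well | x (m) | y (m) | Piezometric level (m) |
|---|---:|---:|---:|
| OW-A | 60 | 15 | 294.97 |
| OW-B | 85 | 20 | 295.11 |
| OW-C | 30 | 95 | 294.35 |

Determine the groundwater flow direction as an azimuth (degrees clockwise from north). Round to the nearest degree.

308°

Taking OW-A as reference: OW-B−OW-A = (25, 5, +0.14); OW-C−OW-A = (-30, 80, -0.62).
Solve a·Δx + b·Δy = Δh: det = 25·80 − (-30)·5 = 2150.
∂h/∂x = [(+0.14)·80 − (-0.62)·5] / 2150 = +0.006651
∂h/∂y = [25·(-0.62) − (-30)·(+0.14)] / 2150 = -0.005256
Flow direction (−∇h) has components (-0.006651 E, +0.005256 N).
Azimuth = atan2(E, N) = atan2(-0.006651, +0.005256) = 308.3° ≈ 308°.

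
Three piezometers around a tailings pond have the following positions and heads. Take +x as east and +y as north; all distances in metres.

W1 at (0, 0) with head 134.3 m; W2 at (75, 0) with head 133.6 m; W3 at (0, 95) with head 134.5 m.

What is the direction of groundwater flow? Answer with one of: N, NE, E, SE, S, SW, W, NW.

E

∂h/∂x = (133.6 − 134.3) / (75 − 0) = -0.009333
∂h/∂y = (134.5 − 134.3) / (95 − 0) = +0.002105
Flow = −∇h = (+0.009333 east, -0.002105 north), which points east.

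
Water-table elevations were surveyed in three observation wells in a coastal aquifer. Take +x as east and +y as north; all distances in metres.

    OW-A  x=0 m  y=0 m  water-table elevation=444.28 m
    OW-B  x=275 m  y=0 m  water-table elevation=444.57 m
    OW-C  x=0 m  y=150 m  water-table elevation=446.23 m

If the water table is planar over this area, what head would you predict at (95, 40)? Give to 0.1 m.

∂h/∂x = (444.57 − 444.28) / (275 − 0) = +0.001055
∂h/∂y = (446.23 − 444.28) / (150 − 0) = +0.01300
h(95, 40) = 444.28 + (+0.001055)·(95) + (+0.01300)·(40) = 444.28 +0.100 +0.520 = 444.900 m.

444.9 m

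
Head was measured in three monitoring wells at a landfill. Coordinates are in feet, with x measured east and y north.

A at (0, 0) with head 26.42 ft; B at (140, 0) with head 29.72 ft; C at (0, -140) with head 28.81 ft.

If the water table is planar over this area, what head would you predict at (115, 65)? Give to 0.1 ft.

28.0 ft

∂h/∂x = (29.72 − 26.42) / (140 − 0) = +0.02357
∂h/∂y = (28.81 − 26.42) / (-140 − 0) = -0.01707
h(115, 65) = 26.42 + (+0.02357)·(115) + (-0.01707)·(65) = 26.42 +2.711 -1.110 = 28.021 ft.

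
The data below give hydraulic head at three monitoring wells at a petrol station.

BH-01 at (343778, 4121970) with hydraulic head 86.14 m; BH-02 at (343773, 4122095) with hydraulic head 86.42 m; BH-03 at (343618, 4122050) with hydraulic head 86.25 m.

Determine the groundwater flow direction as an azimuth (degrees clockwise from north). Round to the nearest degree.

Taking BH-01 as reference: BH-02−BH-01 = (-5, 125, +0.28); BH-03−BH-01 = (-160, 80, +0.11).
Determinant of the coordinate differences = (-5)·80 − (-160)·125 = 19600.
∂h/∂x = [(+0.28)·80 − (+0.11)·125] / 19600 = +0.0004413
∂h/∂y = [(-5)·(+0.11) − (-160)·(+0.28)] / 19600 = +0.002258
Flow direction (−∇h) has components (-0.0004413 E, -0.002258 N).
Azimuth = atan2(E, N) = atan2(-0.0004413, -0.002258) = 191.1° ≈ 191°.

191°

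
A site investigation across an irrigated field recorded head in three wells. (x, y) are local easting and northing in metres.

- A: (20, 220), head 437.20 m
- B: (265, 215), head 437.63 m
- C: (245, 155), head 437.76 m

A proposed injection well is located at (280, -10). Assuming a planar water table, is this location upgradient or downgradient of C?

Differences from A: to B (Δx, Δy, Δh) = (245, -5, +0.43); to C = (225, -65, +0.56).
Solve a·Δx + b·Δy = Δh: det = 245·(-65) − 225·(-5) = -14800.
∂h/∂x = [(+0.43)·(-65) − (+0.56)·(-5)] / -14800 = +0.001699
∂h/∂y = [245·(+0.56) − 225·(+0.43)] / -14800 = -0.002733
Head at (280, -10) = 437.20 + (+0.001699)·(260) + (-0.002733)·(-230) = 438.27 m.
That is higher than the 437.76 m at C, so the point is upgradient.

upgradient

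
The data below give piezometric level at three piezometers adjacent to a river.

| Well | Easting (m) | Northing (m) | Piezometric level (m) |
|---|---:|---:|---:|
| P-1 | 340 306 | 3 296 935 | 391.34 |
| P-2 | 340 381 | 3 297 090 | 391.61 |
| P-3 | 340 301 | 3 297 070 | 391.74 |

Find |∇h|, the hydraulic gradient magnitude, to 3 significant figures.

Three-point gradient (reference P-1): Δ to P-2 = (75, 155, +0.27), Δ to P-3 = (-5, 135, +0.40).
∂h/∂x = -0.002344, ∂h/∂y = +0.002876 (det = 10900).
|∇h| = √(-0.002344² + 0.002876²) = 0.00371

0.00371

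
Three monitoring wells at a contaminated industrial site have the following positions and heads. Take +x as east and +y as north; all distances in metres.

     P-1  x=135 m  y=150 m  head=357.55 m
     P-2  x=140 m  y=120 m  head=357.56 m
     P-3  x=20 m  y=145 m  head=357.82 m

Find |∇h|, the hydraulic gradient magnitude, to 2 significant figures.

Differences from P-1: to P-2 (Δx, Δy, Δh) = (5, -30, +0.01); to P-3 = (-115, -5, +0.27).
Determinant of the coordinate differences = 5·(-5) − (-115)·(-30) = -3475.
∂h/∂x = [(+0.01)·(-5) − (+0.27)·(-30)] / -3475 = -0.002317
∂h/∂y = [5·(+0.27) − (-115)·(+0.01)] / -3475 = -0.0007194
|∇h| = √(-0.002317² + -0.0007194²) = 0.002426

0.0024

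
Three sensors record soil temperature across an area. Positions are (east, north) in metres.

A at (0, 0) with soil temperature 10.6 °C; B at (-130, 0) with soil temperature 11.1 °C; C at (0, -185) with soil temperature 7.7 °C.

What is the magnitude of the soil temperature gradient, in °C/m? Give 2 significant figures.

∂T/∂x = (11.1 − 10.6) / (-130 − 0) = -0.003846
∂T/∂y = (7.7 − 10.6) / (-185 − 0) = +0.01568
|∇f| = √(-0.003846² + 0.01568²) = 0.01614 °C/m

0.016 °C/m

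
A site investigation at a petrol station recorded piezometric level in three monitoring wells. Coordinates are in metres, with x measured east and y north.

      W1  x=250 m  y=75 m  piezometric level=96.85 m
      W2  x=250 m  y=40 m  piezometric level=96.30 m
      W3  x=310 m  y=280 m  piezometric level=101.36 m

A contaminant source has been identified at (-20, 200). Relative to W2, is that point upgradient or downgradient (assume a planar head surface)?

Three-point gradient (reference W1): Δ to W2 = (0, -35, -0.55), Δ to W3 = (60, 205, +4.51).
∂h/∂x = +0.02148, ∂h/∂y = +0.01571 (det = 2100).
Head at (-20, 200) = 96.85 + (+0.02148)·(-270) + (+0.01571)·(125) = 93.02 m.
That is lower than the 96.30 m at W2, so the point is downgradient.

downgradient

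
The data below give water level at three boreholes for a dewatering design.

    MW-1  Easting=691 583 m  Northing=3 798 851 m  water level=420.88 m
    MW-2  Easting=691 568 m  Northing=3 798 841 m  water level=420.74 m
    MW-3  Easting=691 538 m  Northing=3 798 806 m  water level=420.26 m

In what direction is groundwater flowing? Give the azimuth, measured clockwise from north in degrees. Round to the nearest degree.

182°

Differences from MW-1: to MW-2 (Δx, Δy, Δh) = (-15, -10, -0.14); to MW-3 = (-45, -45, -0.62).
Solve a·Δx + b·Δy = Δh: det = (-15)·(-45) − (-45)·(-10) = 225.
∂h/∂x = [(-0.14)·(-45) − (-0.62)·(-10)] / 225 = +0.0004444
∂h/∂y = [(-15)·(-0.62) − (-45)·(-0.14)] / 225 = +0.01333
Flow direction (−∇h) has components (-0.0004444 E, -0.01333 N).
Azimuth = atan2(E, N) = atan2(-0.0004444, -0.01333) = 181.9° ≈ 182°.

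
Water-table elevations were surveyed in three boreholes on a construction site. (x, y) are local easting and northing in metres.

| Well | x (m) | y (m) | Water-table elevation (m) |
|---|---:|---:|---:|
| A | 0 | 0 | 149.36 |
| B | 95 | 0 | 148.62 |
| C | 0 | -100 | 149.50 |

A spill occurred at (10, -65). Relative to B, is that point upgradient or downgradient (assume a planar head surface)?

upgradient

∂h/∂x = (148.62 − 149.36) / (95 − 0) = -0.007789
∂h/∂y = (149.50 − 149.36) / (-100 − 0) = -0.001400
Head at (10, -65) = 149.36 + (-0.007789)·(10) + (-0.001400)·(-65) = 149.37 m.
That is higher than the 148.62 m at B, so the point is upgradient.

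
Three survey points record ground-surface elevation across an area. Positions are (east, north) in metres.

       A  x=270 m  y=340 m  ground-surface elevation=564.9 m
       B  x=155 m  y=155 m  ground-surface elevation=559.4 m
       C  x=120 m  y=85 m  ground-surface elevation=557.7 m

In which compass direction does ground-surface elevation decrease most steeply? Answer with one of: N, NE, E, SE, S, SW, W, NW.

W

With z = a·x + b·y + c and A as origin, the differences give:
  (-115)·a + (-185)·b = -5.5
  (-150)·a + (-255)·b = -7.2
Eliminate b (×(-255) and ×(-185), subtract): 1575·a = 70.50 → a = ∂z/∂x = +0.04476
Back-substitute: b = ∂z/∂y = +0.001905.
Steepest decrease is along −∇f = (-0.04476 E, -0.001905 N) → west.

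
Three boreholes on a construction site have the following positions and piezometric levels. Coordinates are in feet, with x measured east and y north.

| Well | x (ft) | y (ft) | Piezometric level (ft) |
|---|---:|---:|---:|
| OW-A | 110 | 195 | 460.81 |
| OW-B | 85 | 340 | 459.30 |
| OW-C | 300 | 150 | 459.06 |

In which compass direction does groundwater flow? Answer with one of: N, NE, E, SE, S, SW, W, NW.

With h = a·x + b·y + c and OW-A as origin, the differences give:
  (-25)·a + 145·b = -1.51
  190·a + (-45)·b = -1.75
Eliminate b (×(-45) and ×145, subtract): -26425·a = 321.700 → a = ∂h/∂x = -0.01217
Back-substitute: b = ∂h/∂y = -0.01251.
Flow = −∇h = (+0.01217 east, +0.01251 north), which points northeast.

NE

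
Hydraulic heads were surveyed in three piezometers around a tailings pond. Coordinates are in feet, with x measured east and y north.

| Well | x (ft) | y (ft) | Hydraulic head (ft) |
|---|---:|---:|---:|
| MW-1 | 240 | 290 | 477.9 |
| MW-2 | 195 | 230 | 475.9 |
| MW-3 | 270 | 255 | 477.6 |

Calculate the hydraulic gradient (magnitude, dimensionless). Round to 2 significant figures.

With h = a·x + b·y + c and MW-1 as origin, the differences give:
  (-45)·a + (-60)·b = -2.0
  30·a + (-35)·b = -0.3
Eliminate b (×(-35) and ×(-60), subtract): 3375·a = 52.00 → a = ∂h/∂x = +0.01541
Back-substitute: b = ∂h/∂y = +0.02178.
|∇h| = √(0.01541² + 0.02178²) = 0.02668

0.027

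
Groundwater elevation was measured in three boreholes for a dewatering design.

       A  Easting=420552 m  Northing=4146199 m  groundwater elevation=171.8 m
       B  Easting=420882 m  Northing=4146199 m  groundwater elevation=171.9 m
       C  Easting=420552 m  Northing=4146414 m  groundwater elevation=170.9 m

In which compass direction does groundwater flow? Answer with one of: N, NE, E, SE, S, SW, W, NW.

∂h/∂x = (171.9 − 171.8) / (420882 − 420552) = +0.0003030
∂h/∂y = (170.9 − 171.8) / (4146414 − 4146199) = -0.004186
Flow = −∇h = (-0.0003030 east, +0.004186 north), which points north.

N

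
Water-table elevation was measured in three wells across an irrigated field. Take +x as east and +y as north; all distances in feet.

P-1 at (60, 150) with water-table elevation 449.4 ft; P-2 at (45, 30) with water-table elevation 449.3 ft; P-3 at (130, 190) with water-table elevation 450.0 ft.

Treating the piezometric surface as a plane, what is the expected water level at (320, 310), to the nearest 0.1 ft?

Differences from P-1: to P-2 (Δx, Δy, Δh) = (-15, -120, -0.1); to P-3 = (70, 40, +0.6).
Determinant of the coordinate differences = (-15)·40 − 70·(-120) = 7800.
∂h/∂x = [(-0.1)·40 − (+0.6)·(-120)] / 7800 = +0.008718
∂h/∂y = [(-15)·(+0.6) − 70·(-0.1)] / 7800 = -0.0002564
h(320, 310) = 449.4 + (+0.008718)·(260) + (-0.0002564)·(160) = 449.4 +2.267 -0.041 = 451.626 ft.

451.6 ft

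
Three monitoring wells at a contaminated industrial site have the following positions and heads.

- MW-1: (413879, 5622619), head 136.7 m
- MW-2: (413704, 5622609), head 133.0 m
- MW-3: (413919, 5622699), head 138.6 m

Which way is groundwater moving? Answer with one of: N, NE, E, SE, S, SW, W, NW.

SW

Taking MW-1 as reference: MW-2−MW-1 = (-175, -10, -3.7); MW-3−MW-1 = (40, 80, +1.9).
Determinant of the coordinate differences = (-175)·80 − 40·(-10) = -13600.
∂h/∂x = [(-3.7)·80 − (+1.9)·(-10)] / -13600 = +0.02037
∂h/∂y = [(-175)·(+1.9) − 40·(-3.7)] / -13600 = +0.01357
Flow = −∇h = (-0.02037 east, -0.01357 north), which points southwest.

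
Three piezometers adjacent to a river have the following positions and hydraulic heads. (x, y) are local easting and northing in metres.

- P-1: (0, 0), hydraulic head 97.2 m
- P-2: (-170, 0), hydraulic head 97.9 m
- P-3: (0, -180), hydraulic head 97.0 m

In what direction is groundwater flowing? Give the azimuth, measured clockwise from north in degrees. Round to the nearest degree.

105°

∂h/∂x = (97.9 − 97.2) / (-170 − 0) = -0.004118
∂h/∂y = (97.0 − 97.2) / (-180 − 0) = +0.001111
Flow direction (−∇h) has components (+0.004118 E, -0.001111 N).
Azimuth = atan2(E, N) = atan2(+0.004118, -0.001111) = 105.1° ≈ 105°.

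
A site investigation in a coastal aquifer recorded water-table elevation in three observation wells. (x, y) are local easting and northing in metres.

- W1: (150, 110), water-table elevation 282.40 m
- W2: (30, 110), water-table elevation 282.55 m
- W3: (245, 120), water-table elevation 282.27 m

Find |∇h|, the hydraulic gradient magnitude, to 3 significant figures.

0.00168

Differences from W1: to W2 (Δx, Δy, Δh) = (-120, 0, +0.15); to W3 = (95, 10, -0.13).
Solve a·Δx + b·Δy = Δh: det = (-120)·10 − 95·0 = -1200.
∂h/∂x = [(+0.15)·10 − (-0.13)·0] / -1200 = -0.001250
∂h/∂y = [(-120)·(-0.13) − 95·(+0.15)] / -1200 = -0.001125
|∇h| = √(-0.001250² + -0.001125²) = 0.001682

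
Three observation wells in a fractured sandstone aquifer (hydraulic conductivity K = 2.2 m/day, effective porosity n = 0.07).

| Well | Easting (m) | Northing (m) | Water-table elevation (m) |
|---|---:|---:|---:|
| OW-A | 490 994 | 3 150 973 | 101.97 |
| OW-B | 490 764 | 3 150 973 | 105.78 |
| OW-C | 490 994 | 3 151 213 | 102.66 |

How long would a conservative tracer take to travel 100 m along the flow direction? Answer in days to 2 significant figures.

∂h/∂x = (105.78 − 101.97) / (490764 − 490994) = -0.01657
∂h/∂y = (102.66 − 101.97) / (3151213 − 3150973) = +0.002875
|∇h| = √(-0.01657² + 0.002875²) = 0.01682
Seepage velocity v = K·i/n = 2.2 × 0.01682 / 0.07 = 0.5286 m/day.
t = 100 / 0.5286 = 189.2 days.

190 days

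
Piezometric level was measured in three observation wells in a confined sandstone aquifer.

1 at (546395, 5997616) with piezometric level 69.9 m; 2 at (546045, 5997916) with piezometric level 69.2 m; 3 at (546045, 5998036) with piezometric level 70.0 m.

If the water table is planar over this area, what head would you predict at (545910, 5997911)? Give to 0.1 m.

With h = a·x + b·y + c and 1 as origin, the differences give:
  (-350)·a + 300·b = -0.7
  (-350)·a + 420·b = +0.1
Eliminate b (×420 and ×300, subtract): -42000·a = -324.00 → a = ∂h/∂x = +0.007714
Back-substitute: b = ∂h/∂y = +0.006667.
h(545910, 5997911) = 69.9 + (+0.007714)·(-485) + (+0.006667)·(295) = 69.9 -3.741 +1.967 = 68.125 m.

68.1 m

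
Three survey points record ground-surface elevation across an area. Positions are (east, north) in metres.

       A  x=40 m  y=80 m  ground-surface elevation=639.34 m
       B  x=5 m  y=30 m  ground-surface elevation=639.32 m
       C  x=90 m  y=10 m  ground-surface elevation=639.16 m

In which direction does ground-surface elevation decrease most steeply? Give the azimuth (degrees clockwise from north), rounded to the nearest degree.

134°

Taking A as reference: B−A = (-35, -50, -0.02); C−A = (50, -70, -0.18).
Solve a·Δx + b·Δy = Δz: det = (-35)·(-70) − 50·(-50) = 4950.
∂z/∂x = [(-0.02)·(-70) − (-0.18)·(-50)] / 4950 = -0.001535
∂z/∂y = [(-35)·(-0.18) − 50·(-0.02)] / 4950 = +0.001475
Steepest decrease is along −∇f: components (+0.001535 E, -0.001475 N).
Azimuth = atan2(+0.001535, -0.001475) = 133.8° ≈ 134°.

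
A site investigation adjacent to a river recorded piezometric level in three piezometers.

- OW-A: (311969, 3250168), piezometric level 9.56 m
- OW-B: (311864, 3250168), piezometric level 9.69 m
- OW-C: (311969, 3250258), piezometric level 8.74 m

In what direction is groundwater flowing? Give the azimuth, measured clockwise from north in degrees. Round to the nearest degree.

008°

∂h/∂x = (9.69 − 9.56) / (311864 − 311969) = -0.001238
∂h/∂y = (8.74 − 9.56) / (3250258 − 3250168) = -0.009111
Flow direction (−∇h) has components (+0.001238 E, +0.009111 N).
Azimuth = atan2(E, N) = atan2(+0.001238, +0.009111) = 7.7° ≈ 008°.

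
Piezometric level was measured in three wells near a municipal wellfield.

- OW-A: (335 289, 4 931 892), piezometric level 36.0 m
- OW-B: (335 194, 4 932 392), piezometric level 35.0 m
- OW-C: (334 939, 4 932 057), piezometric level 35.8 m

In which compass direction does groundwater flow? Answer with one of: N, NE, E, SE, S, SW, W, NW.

N

Differences from OW-A: to OW-B (Δx, Δy, Δh) = (-95, 500, -1.0); to OW-C = (-350, 165, -0.2).
Determinant of the coordinate differences = (-95)·165 − (-350)·500 = 159325.
∂h/∂x = [(-1.0)·165 − (-0.2)·500] / 159325 = -0.0004080
∂h/∂y = [(-95)·(-0.2) − (-350)·(-1.0)] / 159325 = -0.002078
Flow = −∇h = (+0.0004080 east, +0.002078 north), which points north.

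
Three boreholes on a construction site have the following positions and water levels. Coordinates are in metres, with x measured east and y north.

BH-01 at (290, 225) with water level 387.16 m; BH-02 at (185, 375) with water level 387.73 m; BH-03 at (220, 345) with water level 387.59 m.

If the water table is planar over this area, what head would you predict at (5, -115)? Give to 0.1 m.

Differences from BH-01: to BH-02 (Δx, Δy, Δh) = (-105, 150, +0.57); to BH-03 = (-70, 120, +0.43).
Solve a·Δx + b·Δy = Δh: det = (-105)·120 − (-70)·150 = -2100.
∂h/∂x = [(+0.57)·120 − (+0.43)·150] / -2100 = -0.001857
∂h/∂y = [(-105)·(+0.43) − (-70)·(+0.57)] / -2100 = +0.002500
h(5, -115) = 387.16 + (-0.001857)·(-285) + (+0.002500)·(-340) = 387.16 +0.529 -0.850 = 386.839 m.

386.8 m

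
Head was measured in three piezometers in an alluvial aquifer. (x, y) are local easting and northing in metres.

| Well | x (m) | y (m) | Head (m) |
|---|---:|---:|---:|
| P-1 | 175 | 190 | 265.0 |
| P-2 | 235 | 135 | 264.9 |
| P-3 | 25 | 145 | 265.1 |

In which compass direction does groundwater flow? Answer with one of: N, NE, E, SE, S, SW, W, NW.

Three-point gradient (reference P-1): Δ to P-2 = (60, -55, -0.1), Δ to P-3 = (-150, -45, +0.1).
∂h/∂x = -0.0009132, ∂h/∂y = +0.0008219 (det = -10950).
Flow = −∇h = (+0.0009132 east, -0.0008219 north), which points southeast.

SE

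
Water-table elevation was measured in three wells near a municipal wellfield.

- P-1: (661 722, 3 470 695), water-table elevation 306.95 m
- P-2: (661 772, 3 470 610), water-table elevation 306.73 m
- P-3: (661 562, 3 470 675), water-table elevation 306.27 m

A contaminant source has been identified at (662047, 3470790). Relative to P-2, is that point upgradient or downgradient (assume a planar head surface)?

Three-point gradient (reference P-1): Δ to P-2 = (50, -85, -0.22), Δ to P-3 = (-160, -20, -0.68).
∂h/∂x = +0.003658, ∂h/∂y = +0.004740 (det = -14600).
Head at (662047, 3470790) = 306.95 + (+0.003658)·(325) + (+0.004740)·(95) = 308.59 m.
That is higher than the 306.73 m at P-2, so the point is upgradient.

upgradient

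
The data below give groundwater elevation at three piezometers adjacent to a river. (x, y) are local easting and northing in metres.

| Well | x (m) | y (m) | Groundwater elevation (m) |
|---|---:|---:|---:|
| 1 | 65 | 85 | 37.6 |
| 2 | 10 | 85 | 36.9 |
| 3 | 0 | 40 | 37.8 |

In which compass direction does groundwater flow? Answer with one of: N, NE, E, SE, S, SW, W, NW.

Taking 1 as reference: 2−1 = (-55, 0, -0.7); 3−1 = (-65, -45, +0.2).
Determinant of the coordinate differences = (-55)·(-45) − (-65)·0 = 2475.
∂h/∂x = [(-0.7)·(-45) − (+0.2)·0] / 2475 = +0.01273
∂h/∂y = [(-55)·(+0.2) − (-65)·(-0.7)] / 2475 = -0.02283
Flow = −∇h = (-0.01273 east, +0.02283 north), which points northwest.

NW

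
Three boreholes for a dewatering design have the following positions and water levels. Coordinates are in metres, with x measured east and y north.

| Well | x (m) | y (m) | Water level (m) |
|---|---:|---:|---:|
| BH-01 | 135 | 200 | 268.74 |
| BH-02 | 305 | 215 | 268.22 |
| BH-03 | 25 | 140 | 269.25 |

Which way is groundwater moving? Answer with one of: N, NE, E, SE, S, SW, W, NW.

NE

With h = a·x + b·y + c and BH-01 as origin, the differences give:
  170·a + 15·b = -0.52
  (-110)·a + (-60)·b = +0.51
Eliminate b (×(-60) and ×15, subtract): -8550·a = 23.550 → a = ∂h/∂x = -0.002754
Back-substitute: b = ∂h/∂y = -0.003450.
Flow = −∇h = (+0.002754 east, +0.003450 north), which points northeast.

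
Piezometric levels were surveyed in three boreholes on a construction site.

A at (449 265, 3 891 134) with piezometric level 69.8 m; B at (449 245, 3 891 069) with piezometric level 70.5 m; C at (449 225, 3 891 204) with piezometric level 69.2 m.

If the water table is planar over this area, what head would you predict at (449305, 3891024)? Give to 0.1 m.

Three-point gradient (reference A): Δ to B = (-20, -65, +0.7), Δ to C = (-40, 70, -0.6).
∂h/∂x = -0.002500, ∂h/∂y = -0.01000 (det = -4000).
h(449305, 3891024) = 69.8 + (-0.002500)·(40) + (-0.01000)·(-110) = 69.8 -0.100 +1.100 = 70.800 m.

70.8 m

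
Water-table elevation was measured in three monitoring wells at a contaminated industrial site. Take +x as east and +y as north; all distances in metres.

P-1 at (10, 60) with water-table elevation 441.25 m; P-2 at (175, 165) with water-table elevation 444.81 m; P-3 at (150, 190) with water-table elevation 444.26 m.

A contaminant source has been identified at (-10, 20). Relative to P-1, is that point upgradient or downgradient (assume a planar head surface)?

Taking P-1 as reference: P-2−P-1 = (165, 105, +3.56); P-3−P-1 = (140, 130, +3.01).
Determinant of the coordinate differences = 165·130 − 140·105 = 6750.
∂h/∂x = [(+3.56)·130 − (+3.01)·105] / 6750 = +0.02174
∂h/∂y = [165·(+3.01) − 140·(+3.56)] / 6750 = -0.0002593
Head at (-10, 20) = 441.25 + (+0.02174)·(-20) + (-0.0002593)·(-40) = 440.83 m.
That is lower than the 441.25 m at P-1, so the point is downgradient.

downgradient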